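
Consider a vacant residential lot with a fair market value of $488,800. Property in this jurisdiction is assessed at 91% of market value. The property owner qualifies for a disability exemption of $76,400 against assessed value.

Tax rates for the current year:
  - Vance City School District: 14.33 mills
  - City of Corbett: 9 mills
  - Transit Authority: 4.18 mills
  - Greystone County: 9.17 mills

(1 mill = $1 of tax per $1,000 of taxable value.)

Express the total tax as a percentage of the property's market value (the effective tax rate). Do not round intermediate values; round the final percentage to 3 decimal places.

Assessed value = $488,800 × 0.91 = $444,808
Taxable value = $444,808 − $76,400 = $368,408
Vance City School District: $368,408 × 0.01433 = $5,279.28664
City of Corbett: $368,408 × 0.009 = $3,315.672
Transit Authority: $368,408 × 0.00418 = $1,539.94544
Greystone County: $368,408 × 0.00917 = $3,378.30136
Total tax = $13,513.20544
Effective rate = $13,513.20544 ÷ $488,800 = 2.765% of market value

2.765%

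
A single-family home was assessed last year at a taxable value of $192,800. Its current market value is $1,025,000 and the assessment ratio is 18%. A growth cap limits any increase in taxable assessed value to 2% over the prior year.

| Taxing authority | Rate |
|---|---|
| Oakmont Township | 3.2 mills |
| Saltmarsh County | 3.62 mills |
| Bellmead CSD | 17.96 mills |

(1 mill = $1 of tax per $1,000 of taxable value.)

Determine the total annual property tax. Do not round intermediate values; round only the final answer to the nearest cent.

$4,571.91

Uncapped assessed value = $1,025,000 × 0.18 = $184,500
Cap limit = $192,800 × 1.02 = $196,656
Taxable assessed value = min($184,500, $196,656) = $184,500 (cap does not bind)
Oakmont Township: $184,500 × 0.0032 = $590.4
Saltmarsh County: $184,500 × 0.00362 = $667.89
Bellmead CSD: $184,500 × 0.01796 = $3,313.62
Total = $4,571.91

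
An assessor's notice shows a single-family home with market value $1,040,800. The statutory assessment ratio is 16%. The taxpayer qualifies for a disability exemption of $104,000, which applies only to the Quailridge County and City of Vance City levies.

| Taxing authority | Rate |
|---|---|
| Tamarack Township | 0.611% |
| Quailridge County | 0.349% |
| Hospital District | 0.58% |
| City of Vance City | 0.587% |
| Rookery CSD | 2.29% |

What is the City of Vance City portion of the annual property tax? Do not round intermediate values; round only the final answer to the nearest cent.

Assessed value = $1,040,800 × 0.16 = $166,528
City of Vance City taxable value = $166,528 − $104,000 = $62,528
City of Vance City levy = $62,528 × 0.00587 = $367.03936

$367.04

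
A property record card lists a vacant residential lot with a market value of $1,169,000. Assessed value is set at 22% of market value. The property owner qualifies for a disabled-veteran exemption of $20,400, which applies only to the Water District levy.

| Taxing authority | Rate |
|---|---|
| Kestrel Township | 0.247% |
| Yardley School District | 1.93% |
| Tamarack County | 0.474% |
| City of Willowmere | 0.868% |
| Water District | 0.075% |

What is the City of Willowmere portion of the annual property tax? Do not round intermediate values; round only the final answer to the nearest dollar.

$2,232

Assessed value = $1,169,000 × 0.22 = $257,180
City of Willowmere taxable value = $257,180 (exemption does not apply)
City of Willowmere levy = $257,180 × 0.00868 = $2,232.3224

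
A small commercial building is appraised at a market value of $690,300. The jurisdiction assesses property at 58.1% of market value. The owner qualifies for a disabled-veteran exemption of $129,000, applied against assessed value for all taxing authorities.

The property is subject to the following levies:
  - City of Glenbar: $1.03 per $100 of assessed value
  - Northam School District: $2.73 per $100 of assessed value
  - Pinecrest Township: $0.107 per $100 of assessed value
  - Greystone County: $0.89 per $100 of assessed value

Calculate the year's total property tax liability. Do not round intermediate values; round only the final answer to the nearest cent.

Assessed value = $690,300 × 0.581 = $401,064.3
Taxable value = $401,064.3 − $129,000 = $272,064.3
City of Glenbar: $272,064.3 × 0.0103 = $2,802.26229
Northam School District: $272,064.3 × 0.0273 = $7,427.35539
Pinecrest Township: $272,064.3 × 0.00107 = $291.108801
Greystone County: $272,064.3 × 0.0089 = $2,421.37227
Total = $2,802.26229 + $7,427.35539 + $291.108801 + $2,421.37227 = $12,942.098751

$12,942.10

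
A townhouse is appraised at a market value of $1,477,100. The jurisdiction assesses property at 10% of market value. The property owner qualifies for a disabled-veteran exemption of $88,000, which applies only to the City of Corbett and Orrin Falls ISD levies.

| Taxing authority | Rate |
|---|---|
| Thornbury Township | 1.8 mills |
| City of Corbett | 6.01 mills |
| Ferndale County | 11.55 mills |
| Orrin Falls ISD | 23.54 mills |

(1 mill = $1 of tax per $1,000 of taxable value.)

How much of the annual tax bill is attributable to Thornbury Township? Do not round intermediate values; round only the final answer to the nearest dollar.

$266

Assessed value = $1,477,100 × 0.1 = $147,710
Thornbury Township taxable value = $147,710 (exemption does not apply)
Thornbury Township levy = $147,710 × 0.0018 = $265.878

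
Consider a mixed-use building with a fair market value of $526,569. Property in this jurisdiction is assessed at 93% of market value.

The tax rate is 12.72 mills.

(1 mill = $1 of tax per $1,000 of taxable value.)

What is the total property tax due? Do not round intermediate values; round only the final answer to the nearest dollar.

Assessed value = $526,569 × 0.93 = $489,709.17
Tax = $489,709.17 × 0.01272 = $6,229.1006424

$6,229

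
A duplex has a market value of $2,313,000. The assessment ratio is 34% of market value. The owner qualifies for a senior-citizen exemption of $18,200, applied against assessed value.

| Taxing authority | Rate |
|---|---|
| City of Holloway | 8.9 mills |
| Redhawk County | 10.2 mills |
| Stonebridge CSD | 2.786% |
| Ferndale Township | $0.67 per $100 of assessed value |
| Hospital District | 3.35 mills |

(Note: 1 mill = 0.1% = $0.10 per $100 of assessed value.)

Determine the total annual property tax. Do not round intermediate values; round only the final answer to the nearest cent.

$43,796.22

Assessed value = $2,313,000 × 0.34 = $786,420
Taxable value = $786,420 − $18,200 = $768,220
City of Holloway: $768,220 × 0.0089 = $6,837.158
Redhawk County: $768,220 × 0.0102 = $7,835.844
Stonebridge CSD: $768,220 × 0.02786 = $21,402.6092
Ferndale Township: $768,220 × 0.0067 = $5,147.074
Hospital District: $768,220 × 0.00335 = $2,573.537
Total = $43,796.2222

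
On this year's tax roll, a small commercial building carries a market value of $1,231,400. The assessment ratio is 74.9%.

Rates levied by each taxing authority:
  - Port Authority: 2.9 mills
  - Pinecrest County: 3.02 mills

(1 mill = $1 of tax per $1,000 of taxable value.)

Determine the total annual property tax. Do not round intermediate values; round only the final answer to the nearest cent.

$5,460.13

Assessed value = $1,231,400 × 0.749 = $922,318.6
Port Authority: $922,318.6 × 0.0029 = $2,674.72394
Pinecrest County: $922,318.6 × 0.00302 = $2,785.402172
Total = $2,674.72394 + $2,785.402172 = $5,460.126112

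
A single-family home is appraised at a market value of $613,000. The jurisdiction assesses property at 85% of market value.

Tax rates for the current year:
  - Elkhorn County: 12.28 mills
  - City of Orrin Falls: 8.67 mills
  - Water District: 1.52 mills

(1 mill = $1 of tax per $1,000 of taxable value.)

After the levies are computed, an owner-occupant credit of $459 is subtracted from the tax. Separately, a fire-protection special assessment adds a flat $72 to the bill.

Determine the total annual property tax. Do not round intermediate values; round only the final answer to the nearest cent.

Assessed value = $613,000 × 0.85 = $521,050
Elkhorn County: $521,050 × 0.01228 = $6,398.494
City of Orrin Falls: $521,050 × 0.00867 = $4,517.5035
Water District: $521,050 × 0.00152 = $791.996
Levies subtotal = $11,707.9935
After credit = $11,707.9935 − $459 = $11,248.9935
Total = $11,248.9935 + $72 = $11,320.9935

$11,320.99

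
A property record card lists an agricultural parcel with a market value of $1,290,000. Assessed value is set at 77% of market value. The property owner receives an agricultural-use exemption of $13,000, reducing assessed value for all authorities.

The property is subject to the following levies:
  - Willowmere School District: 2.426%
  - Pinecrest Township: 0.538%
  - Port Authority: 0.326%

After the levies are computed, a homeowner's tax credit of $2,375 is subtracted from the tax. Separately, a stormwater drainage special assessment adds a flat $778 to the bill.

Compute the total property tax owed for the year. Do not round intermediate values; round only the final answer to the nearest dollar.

$30,655

Assessed value = $1,290,000 × 0.77 = $993,300
Taxable value = $993,300 − $13,000 = $980,300
Willowmere School District: $980,300 × 0.02426 = $23,782.078
Pinecrest Township: $980,300 × 0.00538 = $5,274.014
Port Authority: $980,300 × 0.00326 = $3,195.778
Levies subtotal = $32,251.87
After credit = $32,251.87 − $2,375 = $29,876.87
Total = $29,876.87 + $778 = $30,654.87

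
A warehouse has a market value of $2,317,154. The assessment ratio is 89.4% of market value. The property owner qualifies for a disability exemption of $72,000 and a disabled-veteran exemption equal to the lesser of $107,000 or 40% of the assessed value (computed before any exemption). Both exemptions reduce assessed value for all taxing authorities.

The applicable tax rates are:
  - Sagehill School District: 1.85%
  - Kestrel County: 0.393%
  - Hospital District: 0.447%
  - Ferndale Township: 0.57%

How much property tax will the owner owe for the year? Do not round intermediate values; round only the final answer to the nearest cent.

$61,696.66

Assessed value = $2,317,154 × 0.894 = $2,071,535.676
Disabled-veteran exemption = min($107,000, 40% × $2,071,535.676) = min($107,000, $828,614.2704) = $107,000 (dollar cap binds)
Taxable value = $2,071,535.676 − $72,000 − $107,000 = $1,892,535.676
Sagehill School District: $1,892,535.676 × 0.0185 = $35,011.910006
Kestrel County: $1,892,535.676 × 0.00393 = $7,437.66520668
Hospital District: $1,892,535.676 × 0.00447 = $8,459.63447172
Ferndale Township: $1,892,535.676 × 0.0057 = $10,787.4533532
Total = $61,696.6630376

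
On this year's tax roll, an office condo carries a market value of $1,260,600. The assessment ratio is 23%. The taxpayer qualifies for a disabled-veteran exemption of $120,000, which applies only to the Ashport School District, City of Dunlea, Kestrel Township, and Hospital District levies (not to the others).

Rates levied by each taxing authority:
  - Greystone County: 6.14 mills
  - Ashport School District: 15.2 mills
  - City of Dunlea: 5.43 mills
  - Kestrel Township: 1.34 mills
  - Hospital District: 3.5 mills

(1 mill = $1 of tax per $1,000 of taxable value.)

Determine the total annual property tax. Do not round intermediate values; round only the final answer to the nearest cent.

$6,108.54

Assessed value = $1,260,600 × 0.23 = $289,938
Greystone County: $289,938 × 0.00614 = $1,780.21932
Ashport School District: ($289,938 − $120,000) × 0.0152 = $169,938 × 0.0152 = $2,583.0576
City of Dunlea: ($289,938 − $120,000) × 0.00543 = $169,938 × 0.00543 = $922.76334
Kestrel Township: ($289,938 − $120,000) × 0.00134 = $169,938 × 0.00134 = $227.71692
Hospital District: ($289,938 − $120,000) × 0.0035 = $169,938 × 0.0035 = $594.783
Total = $6,108.54018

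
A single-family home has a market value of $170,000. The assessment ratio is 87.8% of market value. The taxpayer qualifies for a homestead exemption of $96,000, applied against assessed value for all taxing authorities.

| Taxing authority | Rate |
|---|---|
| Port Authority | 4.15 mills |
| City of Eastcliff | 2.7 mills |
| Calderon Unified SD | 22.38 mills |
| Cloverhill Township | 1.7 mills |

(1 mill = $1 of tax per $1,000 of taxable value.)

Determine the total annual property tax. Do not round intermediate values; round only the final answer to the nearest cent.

$1,647.33

Assessed value = $170,000 × 0.878 = $149,260
Taxable value = $149,260 − $96,000 = $53,260
Port Authority: $53,260 × 0.00415 = $221.029
City of Eastcliff: $53,260 × 0.0027 = $143.802
Calderon Unified SD: $53,260 × 0.02238 = $1,191.9588
Cloverhill Township: $53,260 × 0.0017 = $90.542
Total = $221.029 + $143.802 + $1,191.9588 + $90.542 = $1,647.3318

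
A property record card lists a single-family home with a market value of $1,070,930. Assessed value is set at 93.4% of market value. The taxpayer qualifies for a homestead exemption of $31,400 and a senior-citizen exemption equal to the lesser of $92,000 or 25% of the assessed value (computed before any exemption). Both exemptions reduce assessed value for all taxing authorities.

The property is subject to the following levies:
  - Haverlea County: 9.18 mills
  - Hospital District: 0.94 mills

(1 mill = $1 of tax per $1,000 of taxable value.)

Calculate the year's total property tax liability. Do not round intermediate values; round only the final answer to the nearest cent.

Assessed value = $1,070,930 × 0.934 = $1,000,248.62
Senior-citizen exemption = min($92,000, 25% × $1,000,248.62) = min($92,000, $250,062.155) = $92,000 (dollar cap binds)
Taxable value = $1,000,248.62 − $31,400 − $92,000 = $876,848.62
Haverlea County: $876,848.62 × 0.00918 = $8,049.4703316
Hospital District: $876,848.62 × 0.00094 = $824.2377028
Total = $8,873.7080344

$8,873.71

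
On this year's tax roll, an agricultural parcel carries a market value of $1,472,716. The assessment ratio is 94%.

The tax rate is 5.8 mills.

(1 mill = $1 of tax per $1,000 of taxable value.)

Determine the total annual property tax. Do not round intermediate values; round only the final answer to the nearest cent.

Assessed value = $1,472,716 × 0.94 = $1,384,353.04
Tax = $1,384,353.04 × 0.0058 = $8,029.247632

$8,029.25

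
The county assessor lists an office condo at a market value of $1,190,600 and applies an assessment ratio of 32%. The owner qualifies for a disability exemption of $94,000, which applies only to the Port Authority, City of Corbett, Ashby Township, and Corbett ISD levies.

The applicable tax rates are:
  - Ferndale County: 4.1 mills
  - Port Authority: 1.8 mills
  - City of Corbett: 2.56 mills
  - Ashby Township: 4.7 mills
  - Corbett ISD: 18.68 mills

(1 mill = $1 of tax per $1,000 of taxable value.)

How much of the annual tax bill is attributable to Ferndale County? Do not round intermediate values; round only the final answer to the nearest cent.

$1,562.07

Assessed value = $1,190,600 × 0.32 = $380,992
Ferndale County taxable value = $380,992 (exemption does not apply)
Ferndale County levy = $380,992 × 0.0041 = $1,562.0672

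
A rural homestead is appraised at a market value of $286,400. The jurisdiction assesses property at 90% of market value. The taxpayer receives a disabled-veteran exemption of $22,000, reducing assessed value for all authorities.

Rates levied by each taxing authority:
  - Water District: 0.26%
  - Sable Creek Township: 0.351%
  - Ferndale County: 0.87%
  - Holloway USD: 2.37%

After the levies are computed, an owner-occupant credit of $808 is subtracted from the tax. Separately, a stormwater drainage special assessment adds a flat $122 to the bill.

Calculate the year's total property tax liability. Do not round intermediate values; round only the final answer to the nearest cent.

$8,393.12

Assessed value = $286,400 × 0.9 = $257,760
Taxable value = $257,760 − $22,000 = $235,760
Water District: $235,760 × 0.0026 = $612.976
Sable Creek Township: $235,760 × 0.00351 = $827.5176
Ferndale County: $235,760 × 0.0087 = $2,051.112
Holloway USD: $235,760 × 0.0237 = $5,587.512
Levies subtotal = $9,079.1176
After credit = $9,079.1176 − $808 = $8,271.1176
Total = $8,271.1176 + $122 = $8,393.1176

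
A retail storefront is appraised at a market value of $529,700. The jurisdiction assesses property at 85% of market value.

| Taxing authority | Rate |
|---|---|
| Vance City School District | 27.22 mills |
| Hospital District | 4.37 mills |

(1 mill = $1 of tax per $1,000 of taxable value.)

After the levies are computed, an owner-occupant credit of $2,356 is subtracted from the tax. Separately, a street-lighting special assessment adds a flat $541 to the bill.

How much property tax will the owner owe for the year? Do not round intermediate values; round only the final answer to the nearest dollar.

$12,408

Assessed value = $529,700 × 0.85 = $450,245
Vance City School District: $450,245 × 0.02722 = $12,255.6689
Hospital District: $450,245 × 0.00437 = $1,967.57065
Levies subtotal = $14,223.23955
After credit = $14,223.23955 − $2,356 = $11,867.23955
Total = $11,867.23955 + $541 = $12,408.23955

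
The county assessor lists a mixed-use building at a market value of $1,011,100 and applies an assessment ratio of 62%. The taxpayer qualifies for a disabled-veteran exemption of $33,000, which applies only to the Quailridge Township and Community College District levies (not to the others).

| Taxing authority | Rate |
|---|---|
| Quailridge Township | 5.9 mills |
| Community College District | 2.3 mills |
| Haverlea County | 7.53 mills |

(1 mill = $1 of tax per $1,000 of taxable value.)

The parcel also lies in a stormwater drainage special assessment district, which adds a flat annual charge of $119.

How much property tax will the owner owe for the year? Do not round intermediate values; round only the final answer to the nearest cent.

$9,709.25

Assessed value = $1,011,100 × 0.62 = $626,882
Quailridge Township: ($626,882 − $33,000) × 0.0059 = $593,882 × 0.0059 = $3,503.9038
Community College District: ($626,882 − $33,000) × 0.0023 = $593,882 × 0.0023 = $1,365.9286
Haverlea County: $626,882 × 0.00753 = $4,720.42146
Levies subtotal = $9,590.25386
Total = $9,590.25386 + $119 = $9,709.25386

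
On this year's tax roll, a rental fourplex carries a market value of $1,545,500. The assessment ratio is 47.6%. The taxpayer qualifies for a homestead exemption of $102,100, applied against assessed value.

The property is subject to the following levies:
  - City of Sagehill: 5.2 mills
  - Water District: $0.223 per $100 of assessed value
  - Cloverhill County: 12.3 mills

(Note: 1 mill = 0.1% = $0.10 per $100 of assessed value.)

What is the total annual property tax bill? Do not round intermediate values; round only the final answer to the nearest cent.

$12,500.10

Assessed value = $1,545,500 × 0.476 = $735,658
Taxable value = $735,658 − $102,100 = $633,558
City of Sagehill: $633,558 × 0.0052 = $3,294.5016
Water District: $633,558 × 0.00223 = $1,412.83434
Cloverhill County: $633,558 × 0.0123 = $7,792.7634
Total = $12,500.09934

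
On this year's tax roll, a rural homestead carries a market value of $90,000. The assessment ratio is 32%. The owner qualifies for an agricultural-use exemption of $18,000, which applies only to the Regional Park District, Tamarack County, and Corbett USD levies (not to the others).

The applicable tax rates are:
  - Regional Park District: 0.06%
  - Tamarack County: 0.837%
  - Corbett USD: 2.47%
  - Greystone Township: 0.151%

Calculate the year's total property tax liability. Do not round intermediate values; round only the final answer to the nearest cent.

Assessed value = $90,000 × 0.32 = $28,800
Regional Park District: ($28,800 − $18,000) × 0.0006 = $10,800 × 0.0006 = $6.48
Tamarack County: ($28,800 − $18,000) × 0.00837 = $10,800 × 0.00837 = $90.396
Corbett USD: ($28,800 − $18,000) × 0.0247 = $10,800 × 0.0247 = $266.76
Greystone Township: $28,800 × 0.00151 = $43.488
Total = $407.124

$407.12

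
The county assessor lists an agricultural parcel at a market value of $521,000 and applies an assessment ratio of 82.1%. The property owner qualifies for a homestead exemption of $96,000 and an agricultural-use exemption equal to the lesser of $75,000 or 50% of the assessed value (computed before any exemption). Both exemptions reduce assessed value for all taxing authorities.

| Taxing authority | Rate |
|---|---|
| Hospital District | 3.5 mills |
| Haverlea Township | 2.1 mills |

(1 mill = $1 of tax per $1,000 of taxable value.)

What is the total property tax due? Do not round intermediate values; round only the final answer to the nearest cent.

Assessed value = $521,000 × 0.821 = $427,741
Agricultural-use exemption = min($75,000, 50% × $427,741) = min($75,000, $213,870.5) = $75,000 (dollar cap binds)
Taxable value = $427,741 − $96,000 − $75,000 = $256,741
Hospital District: $256,741 × 0.0035 = $898.5935
Haverlea Township: $256,741 × 0.0021 = $539.1561
Total = $1,437.7496

$1,437.75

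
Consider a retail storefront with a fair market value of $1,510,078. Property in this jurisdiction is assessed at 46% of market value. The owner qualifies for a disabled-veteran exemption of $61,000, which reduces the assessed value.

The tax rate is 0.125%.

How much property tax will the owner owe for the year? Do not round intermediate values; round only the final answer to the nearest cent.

$792.04

Assessed value = $1,510,078 × 0.46 = $694,635.88
Taxable value = $694,635.88 − $61,000 = $633,635.88
Tax = $633,635.88 × 0.00125 = $792.04485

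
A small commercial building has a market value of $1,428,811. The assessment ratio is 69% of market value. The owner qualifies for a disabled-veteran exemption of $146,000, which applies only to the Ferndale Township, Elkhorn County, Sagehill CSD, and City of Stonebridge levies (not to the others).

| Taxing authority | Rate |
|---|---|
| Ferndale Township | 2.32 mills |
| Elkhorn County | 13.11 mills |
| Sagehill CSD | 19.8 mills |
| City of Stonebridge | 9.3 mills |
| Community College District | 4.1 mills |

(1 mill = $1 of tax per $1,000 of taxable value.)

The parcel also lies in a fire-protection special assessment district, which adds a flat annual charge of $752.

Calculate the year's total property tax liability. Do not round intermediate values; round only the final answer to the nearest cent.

$42,193.94

Assessed value = $1,428,811 × 0.69 = $985,879.59
Ferndale Township: ($985,879.59 − $146,000) × 0.00232 = $839,879.59 × 0.00232 = $1,948.5206488
Elkhorn County: ($985,879.59 − $146,000) × 0.01311 = $839,879.59 × 0.01311 = $11,010.8214249
Sagehill CSD: ($985,879.59 − $146,000) × 0.0198 = $839,879.59 × 0.0198 = $16,629.615882
City of Stonebridge: ($985,879.59 − $146,000) × 0.0093 = $839,879.59 × 0.0093 = $7,810.880187
Community College District: $985,879.59 × 0.0041 = $4,042.106319
Levies subtotal = $41,441.9444617
Total = $41,441.9444617 + $752 = $42,193.9444617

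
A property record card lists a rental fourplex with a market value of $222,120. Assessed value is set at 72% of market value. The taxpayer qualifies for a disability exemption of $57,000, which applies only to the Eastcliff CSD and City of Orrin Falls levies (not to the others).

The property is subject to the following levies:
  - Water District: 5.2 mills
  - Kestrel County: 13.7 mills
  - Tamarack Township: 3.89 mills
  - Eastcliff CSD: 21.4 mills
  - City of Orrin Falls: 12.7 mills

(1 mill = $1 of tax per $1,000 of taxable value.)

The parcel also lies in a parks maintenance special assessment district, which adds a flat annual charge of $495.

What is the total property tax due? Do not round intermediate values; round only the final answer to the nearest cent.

Assessed value = $222,120 × 0.72 = $159,926.4
Water District: $159,926.4 × 0.0052 = $831.61728
Kestrel County: $159,926.4 × 0.0137 = $2,190.99168
Tamarack Township: $159,926.4 × 0.00389 = $622.113696
Eastcliff CSD: ($159,926.4 − $57,000) × 0.0214 = $102,926.4 × 0.0214 = $2,202.62496
City of Orrin Falls: ($159,926.4 − $57,000) × 0.0127 = $102,926.4 × 0.0127 = $1,307.16528
Levies subtotal = $7,154.512896
Total = $7,154.512896 + $495 = $7,649.512896

$7,649.51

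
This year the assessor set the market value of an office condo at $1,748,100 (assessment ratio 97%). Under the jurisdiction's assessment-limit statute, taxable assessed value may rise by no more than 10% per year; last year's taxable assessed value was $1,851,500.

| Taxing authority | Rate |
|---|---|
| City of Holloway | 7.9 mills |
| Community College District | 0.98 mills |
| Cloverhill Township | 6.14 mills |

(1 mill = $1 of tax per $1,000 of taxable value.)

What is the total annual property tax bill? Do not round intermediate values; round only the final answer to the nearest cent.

$25,468.77

Uncapped assessed value = $1,748,100 × 0.97 = $1,695,657
Cap limit = $1,851,500 × 1.1 = $2,036,650
Taxable assessed value = min($1,695,657, $2,036,650) = $1,695,657 (cap does not bind)
City of Holloway: $1,695,657 × 0.0079 = $13,395.6903
Community College District: $1,695,657 × 0.00098 = $1,661.74386
Cloverhill Township: $1,695,657 × 0.00614 = $10,411.33398
Total = $25,468.76814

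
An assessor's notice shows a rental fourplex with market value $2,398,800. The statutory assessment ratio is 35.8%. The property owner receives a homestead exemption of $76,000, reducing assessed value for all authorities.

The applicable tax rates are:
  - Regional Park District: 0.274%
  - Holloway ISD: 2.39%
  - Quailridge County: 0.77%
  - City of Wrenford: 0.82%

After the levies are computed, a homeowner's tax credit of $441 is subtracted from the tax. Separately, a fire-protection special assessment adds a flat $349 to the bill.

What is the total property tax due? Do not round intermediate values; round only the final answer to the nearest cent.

$33,207.05

Assessed value = $2,398,800 × 0.358 = $858,770.4
Taxable value = $858,770.4 − $76,000 = $782,770.4
Regional Park District: $782,770.4 × 0.00274 = $2,144.790896
Holloway ISD: $782,770.4 × 0.0239 = $18,708.21256
Quailridge County: $782,770.4 × 0.0077 = $6,027.33208
City of Wrenford: $782,770.4 × 0.0082 = $6,418.71728
Levies subtotal = $33,299.052816
After credit = $33,299.052816 − $441 = $32,858.052816
Total = $32,858.052816 + $349 = $33,207.052816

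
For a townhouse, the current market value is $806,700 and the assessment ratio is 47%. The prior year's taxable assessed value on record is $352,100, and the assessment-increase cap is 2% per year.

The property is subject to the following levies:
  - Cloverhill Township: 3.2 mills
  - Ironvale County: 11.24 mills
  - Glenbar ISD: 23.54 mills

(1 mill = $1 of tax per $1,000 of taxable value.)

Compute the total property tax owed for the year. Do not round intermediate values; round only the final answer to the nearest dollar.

Uncapped assessed value = $806,700 × 0.47 = $379,149
Cap limit = $352,100 × 1.02 = $359,142
Taxable assessed value = min($379,149, $359,142) = $359,142 (cap binds)
Cloverhill Township: $359,142 × 0.0032 = $1,149.2544
Ironvale County: $359,142 × 0.01124 = $4,036.75608
Glenbar ISD: $359,142 × 0.02354 = $8,454.20268
Total = $13,640.21316

$13,640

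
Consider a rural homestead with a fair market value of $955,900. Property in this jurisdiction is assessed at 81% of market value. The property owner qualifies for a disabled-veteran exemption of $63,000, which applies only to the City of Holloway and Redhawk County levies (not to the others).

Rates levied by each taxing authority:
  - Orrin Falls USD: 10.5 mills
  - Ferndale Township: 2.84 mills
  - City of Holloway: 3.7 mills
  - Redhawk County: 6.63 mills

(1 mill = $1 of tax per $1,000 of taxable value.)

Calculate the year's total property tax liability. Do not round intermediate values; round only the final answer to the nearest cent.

$17,676.39

Assessed value = $955,900 × 0.81 = $774,279
Orrin Falls USD: $774,279 × 0.0105 = $8,129.9295
Ferndale Township: $774,279 × 0.00284 = $2,198.95236
City of Holloway: ($774,279 − $63,000) × 0.0037 = $711,279 × 0.0037 = $2,631.7323
Redhawk County: ($774,279 − $63,000) × 0.00663 = $711,279 × 0.00663 = $4,715.77977
Total = $17,676.39393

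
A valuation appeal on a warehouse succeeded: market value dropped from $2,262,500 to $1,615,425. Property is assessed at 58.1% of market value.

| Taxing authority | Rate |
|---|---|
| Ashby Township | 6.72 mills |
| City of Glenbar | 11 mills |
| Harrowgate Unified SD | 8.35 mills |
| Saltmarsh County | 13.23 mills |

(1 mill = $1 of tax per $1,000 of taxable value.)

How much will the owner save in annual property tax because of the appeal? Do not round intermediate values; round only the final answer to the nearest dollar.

$14,775

Old assessed value = $2,262,500 × 0.581 = $1,314,512.5
New assessed value = $1,615,425 × 0.581 = $938,561.925
Combined rate = 0.00672 + 0.011 + 0.00835 + 0.01323 = 0.0393
Old tax = $1,314,512.5 × 0.0393 = $51,660.34125
New tax = $938,561.925 × 0.0393 = $36,885.4836525
Reduction = $51,660.34125 − $36,885.4836525 = $14,774.8575975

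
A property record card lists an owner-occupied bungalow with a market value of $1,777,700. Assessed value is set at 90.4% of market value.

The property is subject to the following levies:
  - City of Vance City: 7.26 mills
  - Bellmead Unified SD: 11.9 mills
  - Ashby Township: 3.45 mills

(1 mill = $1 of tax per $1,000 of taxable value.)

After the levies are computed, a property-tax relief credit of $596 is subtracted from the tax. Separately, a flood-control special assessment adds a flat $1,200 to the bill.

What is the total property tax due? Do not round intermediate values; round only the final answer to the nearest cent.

$36,939.19

Assessed value = $1,777,700 × 0.904 = $1,607,040.8
City of Vance City: $1,607,040.8 × 0.00726 = $11,667.116208
Bellmead Unified SD: $1,607,040.8 × 0.0119 = $19,123.78552
Ashby Township: $1,607,040.8 × 0.00345 = $5,544.29076
Levies subtotal = $36,335.192488
After credit = $36,335.192488 − $596 = $35,739.192488
Total = $35,739.192488 + $1,200 = $36,939.192488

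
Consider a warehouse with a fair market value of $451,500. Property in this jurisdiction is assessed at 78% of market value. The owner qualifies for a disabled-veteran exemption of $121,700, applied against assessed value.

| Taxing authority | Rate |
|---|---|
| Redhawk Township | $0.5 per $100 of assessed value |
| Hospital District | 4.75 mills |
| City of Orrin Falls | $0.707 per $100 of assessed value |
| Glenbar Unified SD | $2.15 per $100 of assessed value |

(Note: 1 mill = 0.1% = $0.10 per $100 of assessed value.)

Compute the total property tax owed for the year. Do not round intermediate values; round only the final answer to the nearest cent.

Assessed value = $451,500 × 0.78 = $352,170
Taxable value = $352,170 − $121,700 = $230,470
Redhawk Township: $230,470 × 0.005 = $1,152.35
Hospital District: $230,470 × 0.00475 = $1,094.7325
City of Orrin Falls: $230,470 × 0.00707 = $1,629.4229
Glenbar Unified SD: $230,470 × 0.0215 = $4,955.105
Total = $8,831.6104

$8,831.61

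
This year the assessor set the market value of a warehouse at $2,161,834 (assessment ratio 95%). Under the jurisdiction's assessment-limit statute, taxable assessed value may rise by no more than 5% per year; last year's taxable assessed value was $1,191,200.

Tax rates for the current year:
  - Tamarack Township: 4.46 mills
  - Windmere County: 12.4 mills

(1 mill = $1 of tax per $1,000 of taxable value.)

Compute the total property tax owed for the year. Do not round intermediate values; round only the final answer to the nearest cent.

$21,087.81

Uncapped assessed value = $2,161,834 × 0.95 = $2,053,742.3
Cap limit = $1,191,200 × 1.05 = $1,250,760
Taxable assessed value = min($2,053,742.3, $1,250,760) = $1,250,760 (cap binds)
Tamarack Township: $1,250,760 × 0.00446 = $5,578.3896
Windmere County: $1,250,760 × 0.0124 = $15,509.424
Total = $21,087.8136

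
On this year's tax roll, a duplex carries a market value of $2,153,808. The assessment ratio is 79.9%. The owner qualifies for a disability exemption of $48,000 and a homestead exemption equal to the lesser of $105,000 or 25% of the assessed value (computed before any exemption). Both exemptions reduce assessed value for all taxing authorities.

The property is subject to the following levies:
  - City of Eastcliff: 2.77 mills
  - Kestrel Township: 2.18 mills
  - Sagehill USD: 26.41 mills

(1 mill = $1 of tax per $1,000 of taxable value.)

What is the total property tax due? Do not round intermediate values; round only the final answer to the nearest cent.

Assessed value = $2,153,808 × 0.799 = $1,720,892.592
Homestead exemption = min($105,000, 25% × $1,720,892.592) = min($105,000, $430,223.148) = $105,000 (dollar cap binds)
Taxable value = $1,720,892.592 − $48,000 − $105,000 = $1,567,892.592
City of Eastcliff: $1,567,892.592 × 0.00277 = $4,343.06247984
Kestrel Township: $1,567,892.592 × 0.00218 = $3,418.00585056
Sagehill USD: $1,567,892.592 × 0.02641 = $41,408.04335472
Total = $49,169.11168512

$49,169.11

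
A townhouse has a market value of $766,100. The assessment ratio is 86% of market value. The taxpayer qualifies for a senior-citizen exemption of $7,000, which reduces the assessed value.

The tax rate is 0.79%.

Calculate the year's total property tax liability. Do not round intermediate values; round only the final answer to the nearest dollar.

Assessed value = $766,100 × 0.86 = $658,846
Taxable value = $658,846 − $7,000 = $651,846
Tax = $651,846 × 0.0079 = $5,149.5834

$5,150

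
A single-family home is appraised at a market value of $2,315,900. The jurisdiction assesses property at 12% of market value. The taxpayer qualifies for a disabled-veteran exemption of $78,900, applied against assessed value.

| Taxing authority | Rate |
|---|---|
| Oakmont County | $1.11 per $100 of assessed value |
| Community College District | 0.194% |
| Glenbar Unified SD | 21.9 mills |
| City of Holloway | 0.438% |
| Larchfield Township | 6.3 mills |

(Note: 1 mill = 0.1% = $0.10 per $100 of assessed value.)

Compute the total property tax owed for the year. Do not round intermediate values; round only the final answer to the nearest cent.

$9,078.74

Assessed value = $2,315,900 × 0.12 = $277,908
Taxable value = $277,908 − $78,900 = $199,008
Oakmont County: $199,008 × 0.0111 = $2,208.9888
Community College District: $199,008 × 0.00194 = $386.07552
Glenbar Unified SD: $199,008 × 0.0219 = $4,358.2752
City of Holloway: $199,008 × 0.00438 = $871.65504
Larchfield Township: $199,008 × 0.0063 = $1,253.7504
Total = $9,078.74496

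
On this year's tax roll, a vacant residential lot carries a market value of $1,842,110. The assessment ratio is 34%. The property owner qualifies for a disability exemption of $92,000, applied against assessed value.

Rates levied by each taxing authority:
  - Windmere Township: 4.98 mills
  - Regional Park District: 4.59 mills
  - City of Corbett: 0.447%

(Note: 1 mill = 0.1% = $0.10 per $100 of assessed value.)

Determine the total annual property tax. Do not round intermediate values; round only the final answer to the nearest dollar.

Assessed value = $1,842,110 × 0.34 = $626,317.4
Taxable value = $626,317.4 − $92,000 = $534,317.4
Windmere Township: $534,317.4 × 0.00498 = $2,660.900652
Regional Park District: $534,317.4 × 0.00459 = $2,452.516866
City of Corbett: $534,317.4 × 0.00447 = $2,388.398778
Total = $7,501.816296

$7,502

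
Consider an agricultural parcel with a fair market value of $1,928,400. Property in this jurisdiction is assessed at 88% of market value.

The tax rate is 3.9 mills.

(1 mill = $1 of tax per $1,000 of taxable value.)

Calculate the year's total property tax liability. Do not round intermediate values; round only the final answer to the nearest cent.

Assessed value = $1,928,400 × 0.88 = $1,696,992
Tax = $1,696,992 × 0.0039 = $6,618.2688

$6,618.27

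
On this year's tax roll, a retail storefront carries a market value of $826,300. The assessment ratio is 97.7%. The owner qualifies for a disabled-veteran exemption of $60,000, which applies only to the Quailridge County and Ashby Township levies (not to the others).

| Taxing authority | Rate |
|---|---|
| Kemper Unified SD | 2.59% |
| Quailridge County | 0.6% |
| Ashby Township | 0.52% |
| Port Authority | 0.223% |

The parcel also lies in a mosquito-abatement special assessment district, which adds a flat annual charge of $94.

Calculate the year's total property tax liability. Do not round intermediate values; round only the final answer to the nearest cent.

$31,172.92

Assessed value = $826,300 × 0.977 = $807,295.1
Kemper Unified SD: $807,295.1 × 0.0259 = $20,908.94309
Quailridge County: ($807,295.1 − $60,000) × 0.006 = $747,295.1 × 0.006 = $4,483.7706
Ashby Township: ($807,295.1 − $60,000) × 0.0052 = $747,295.1 × 0.0052 = $3,885.93452
Port Authority: $807,295.1 × 0.00223 = $1,800.268073
Levies subtotal = $31,078.916283
Total = $31,078.916283 + $94 = $31,172.916283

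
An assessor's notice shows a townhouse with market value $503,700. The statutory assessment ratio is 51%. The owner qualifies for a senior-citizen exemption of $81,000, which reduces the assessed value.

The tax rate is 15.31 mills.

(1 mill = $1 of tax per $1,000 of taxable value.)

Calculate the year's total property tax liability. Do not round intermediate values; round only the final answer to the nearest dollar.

$2,693

Assessed value = $503,700 × 0.51 = $256,887
Taxable value = $256,887 − $81,000 = $175,887
Tax = $175,887 × 0.01531 = $2,692.82997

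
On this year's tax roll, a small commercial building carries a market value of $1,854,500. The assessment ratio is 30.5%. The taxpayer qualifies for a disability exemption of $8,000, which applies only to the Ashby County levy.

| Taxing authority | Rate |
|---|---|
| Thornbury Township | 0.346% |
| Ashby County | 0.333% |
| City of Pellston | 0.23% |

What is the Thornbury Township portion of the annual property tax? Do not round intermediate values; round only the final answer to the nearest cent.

$1,957.05

Assessed value = $1,854,500 × 0.305 = $565,622.5
Thornbury Township taxable value = $565,622.5 (exemption does not apply)
Thornbury Township levy = $565,622.5 × 0.00346 = $1,957.05385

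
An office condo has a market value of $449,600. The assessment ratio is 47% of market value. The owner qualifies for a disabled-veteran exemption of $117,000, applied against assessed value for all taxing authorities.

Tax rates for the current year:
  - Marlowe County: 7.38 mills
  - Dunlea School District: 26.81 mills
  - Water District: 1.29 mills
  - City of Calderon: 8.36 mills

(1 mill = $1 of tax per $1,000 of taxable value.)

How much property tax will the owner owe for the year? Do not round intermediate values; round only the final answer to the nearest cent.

$4,134.64

Assessed value = $449,600 × 0.47 = $211,312
Taxable value = $211,312 − $117,000 = $94,312
Marlowe County: $94,312 × 0.00738 = $696.02256
Dunlea School District: $94,312 × 0.02681 = $2,528.50472
Water District: $94,312 × 0.00129 = $121.66248
City of Calderon: $94,312 × 0.00836 = $788.44832
Total = $696.02256 + $2,528.50472 + $121.66248 + $788.44832 = $4,134.63808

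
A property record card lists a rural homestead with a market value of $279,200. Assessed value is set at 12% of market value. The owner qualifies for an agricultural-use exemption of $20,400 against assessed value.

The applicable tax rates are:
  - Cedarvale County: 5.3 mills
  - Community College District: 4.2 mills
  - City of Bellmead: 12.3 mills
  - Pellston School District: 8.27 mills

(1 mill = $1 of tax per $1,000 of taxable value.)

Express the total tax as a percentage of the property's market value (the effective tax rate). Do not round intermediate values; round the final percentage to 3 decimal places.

Assessed value = $279,200 × 0.12 = $33,504
Taxable value = $33,504 − $20,400 = $13,104
Cedarvale County: $13,104 × 0.0053 = $69.4512
Community College District: $13,104 × 0.0042 = $55.0368
City of Bellmead: $13,104 × 0.0123 = $161.1792
Pellston School District: $13,104 × 0.00827 = $108.37008
Total tax = $394.03728
Effective rate = $394.03728 ÷ $279,200 = 0.141% of market value

0.141%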